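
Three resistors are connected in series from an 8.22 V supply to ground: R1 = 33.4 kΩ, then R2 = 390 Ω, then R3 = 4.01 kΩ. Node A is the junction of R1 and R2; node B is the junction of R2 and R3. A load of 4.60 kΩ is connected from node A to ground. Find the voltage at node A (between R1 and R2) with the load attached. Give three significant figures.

Below node A the series string R2+R3 = 4400 Ω sits in parallel with the 4600 Ω load: 2249 Ω.
V_A = 8.22 × 2249/(33400 + 2249) = 0.519 V.

V ≈ 0.519 V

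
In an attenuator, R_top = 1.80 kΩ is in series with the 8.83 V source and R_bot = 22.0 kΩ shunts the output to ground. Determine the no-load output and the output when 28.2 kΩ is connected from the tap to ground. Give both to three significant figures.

Open-circuit: V = 8.83 × 22.0/(1.80 + 22.0) = 8.16 V.
With the load, R_bot becomes R_bot‖R_L = 12.36 kΩ, so V = 8.83 × 12.36/14.16 = 7.71 V.

Unloaded: 8.16 V; loaded: 7.71 V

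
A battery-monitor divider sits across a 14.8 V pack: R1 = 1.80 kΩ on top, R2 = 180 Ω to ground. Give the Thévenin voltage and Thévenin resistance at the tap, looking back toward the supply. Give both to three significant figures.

V_th = 1.35 V, R_th = 164 Ω

V_th is the open-circuit tap voltage: 14.8 × 180/(1800 + 180) = 1.35 V.
With the supply zeroed, R1 and R2 appear in parallel from the tap: R_th = R1‖R2 = (1800 × 180)/1980 = 164 Ω.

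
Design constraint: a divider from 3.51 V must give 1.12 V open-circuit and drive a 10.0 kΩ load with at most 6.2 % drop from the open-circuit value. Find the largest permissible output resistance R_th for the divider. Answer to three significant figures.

R_th ≤ 661 Ω

Loading drop = R_th/(R_th + R_L) ≤ 0.0620, so R_th ≤ R_L · ε/(1−ε) = 10.0 kΩ × 0.0620/0.9380 = 661 Ω.
(Any R1, R2 with R2/(R1+R2) = 0.319 and R1‖R2 ≤ 661 Ω will meet the spec.)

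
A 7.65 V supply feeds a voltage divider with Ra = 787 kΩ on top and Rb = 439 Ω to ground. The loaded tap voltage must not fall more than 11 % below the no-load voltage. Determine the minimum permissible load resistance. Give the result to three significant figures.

R_L(min) ≈ 3.55 kΩ

Output resistance R_th = Ra‖Rb = (787000 × 439)/787400 = 438.8 Ω.
The fractional drop is R_th/(R_th + R_L); requiring this ≤ 0.110 gives R_L ≥ R_th(1/0.110 − 1) = 438.8 × 8.091 = 3.55 kΩ.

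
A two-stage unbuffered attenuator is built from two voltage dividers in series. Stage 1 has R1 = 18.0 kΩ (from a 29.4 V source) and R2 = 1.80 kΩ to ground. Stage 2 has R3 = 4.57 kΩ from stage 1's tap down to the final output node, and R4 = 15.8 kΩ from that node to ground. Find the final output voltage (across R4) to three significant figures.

V_out ≈ 1.92 V

Stage 2 presents R3+R4 = 20.37 kΩ as a load on stage 1's tap.
Stage 1's lower leg becomes R2‖(R3+R4) = 1.654 kΩ, so V_mid = 29.4 × 1.654/19.65 = 2.474 V.
Stage 2 is itself unloaded: V_out = V_mid × R4/(R3+R4) = 2.474 × 15.8/20.37 = 1.92 V.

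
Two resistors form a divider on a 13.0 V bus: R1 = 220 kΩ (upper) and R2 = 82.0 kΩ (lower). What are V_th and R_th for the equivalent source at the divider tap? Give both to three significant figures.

V_th is the open-circuit tap voltage: 13.0 × 82.0/(220 + 82.0) = 3.53 V.
With the supply zeroed, R1 and R2 appear in parallel from the tap: R_th = R1‖R2 = (220 × 82.0)/302.0 = 59.7 kΩ.

V_th = 3.53 V, R_th = 59.7 kΩ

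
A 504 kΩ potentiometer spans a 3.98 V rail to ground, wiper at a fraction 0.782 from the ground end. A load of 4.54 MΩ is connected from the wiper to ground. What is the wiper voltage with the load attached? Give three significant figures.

V ≈ 3.05 V

The wiper splits the pot into (1−α)R = 109.9 kΩ above and αR = 394.1 kΩ below.
Lower section ‖ load = 362.6 kΩ.
V_wiper = 3.98 × 362.6/(109.9 + 362.6) = 3.05 V.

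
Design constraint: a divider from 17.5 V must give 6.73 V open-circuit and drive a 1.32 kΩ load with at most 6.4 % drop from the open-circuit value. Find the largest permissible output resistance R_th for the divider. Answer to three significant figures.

R_th ≤ 90.3 Ω

Loading drop = R_th/(R_th + R_L) ≤ 0.0640, so R_th ≤ R_L · ε/(1−ε) = 1.32 kΩ × 0.0640/0.9360 = 90.3 Ω.
(Any R1, R2 with R2/(R1+R2) = 0.385 and R1‖R2 ≤ 90.3 Ω will meet the spec.)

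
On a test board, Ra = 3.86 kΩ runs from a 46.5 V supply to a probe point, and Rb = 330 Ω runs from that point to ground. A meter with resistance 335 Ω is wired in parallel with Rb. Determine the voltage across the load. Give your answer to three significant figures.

The load sits in parallel with Rb: Rb‖R_L = (330 × 335) / (330 + 335) = 166.2 Ω.
V_out = 46.5 × 166.2 / (3860 + 166.2) = 46.5 × 166.2/4026 = 1.92 V.

V_out ≈ 1.92 V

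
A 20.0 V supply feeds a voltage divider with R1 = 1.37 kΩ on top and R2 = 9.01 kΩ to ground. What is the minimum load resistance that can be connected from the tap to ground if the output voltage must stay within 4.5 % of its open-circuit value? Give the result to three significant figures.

Output resistance R_th = R1‖R2 = (1.37 × 9.01)/10.38 = 1.189 kΩ.
The fractional drop is R_th/(R_th + R_L); requiring this ≤ 0.0450 gives R_L ≥ R_th(1/0.0450 − 1) = 1.189 × 21.22 = 25.2 kΩ.

R_L(min) ≈ 25.2 kΩ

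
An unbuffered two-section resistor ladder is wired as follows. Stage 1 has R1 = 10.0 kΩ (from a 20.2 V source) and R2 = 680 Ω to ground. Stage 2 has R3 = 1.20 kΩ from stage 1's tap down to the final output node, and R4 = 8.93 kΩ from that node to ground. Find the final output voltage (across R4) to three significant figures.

Stage 2 presents R3+R4 = 10130 Ω as a load on stage 1's tap.
Stage 1's lower leg becomes R2‖(R3+R4) = 637.2 Ω, so V_mid = 20.2 × 637.2/10640 = 1.210 V.
Stage 2 is itself unloaded: V_out = V_mid × R4/(R3+R4) = 1.210 × 8930/10130 = 1.07 V.

V_out ≈ 1.07 V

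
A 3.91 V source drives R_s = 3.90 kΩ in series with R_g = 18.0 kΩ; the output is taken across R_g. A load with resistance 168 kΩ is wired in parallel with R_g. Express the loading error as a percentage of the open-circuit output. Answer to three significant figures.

1.87 %

The divider's output (Thévenin) resistance is R_s‖R_g = 3.205 kΩ.
Fractional drop under load = R_th/(R_th + R_L) = 3.205 / (3.205 + 168) = 0.01872.
So the output falls by 1.87 %.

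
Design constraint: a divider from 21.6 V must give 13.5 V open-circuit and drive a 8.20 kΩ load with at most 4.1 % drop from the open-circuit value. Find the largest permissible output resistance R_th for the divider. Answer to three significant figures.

R_th ≤ 351 Ω

Loading drop = R_th/(R_th + R_L) ≤ 0.0410, so R_th ≤ R_L · ε/(1−ε) = 8.20 kΩ × 0.0410/0.9590 = 351 Ω.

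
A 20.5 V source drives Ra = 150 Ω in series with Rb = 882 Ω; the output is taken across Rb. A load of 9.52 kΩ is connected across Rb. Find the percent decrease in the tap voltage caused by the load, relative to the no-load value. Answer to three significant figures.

1.33 %

The divider's output (Thévenin) resistance is Ra‖Rb = 128.2 Ω.
Fractional drop under load = R_th/(R_th + R_L) = 128.2 / (128.2 + 9520) = 0.01329.
So the output falls by 1.33 %.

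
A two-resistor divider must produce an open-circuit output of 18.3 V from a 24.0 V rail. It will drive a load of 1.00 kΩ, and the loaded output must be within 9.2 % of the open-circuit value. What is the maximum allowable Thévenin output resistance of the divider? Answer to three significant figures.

Loading drop = R_th/(R_th + R_L) ≤ 0.0920, so R_th ≤ R_L · ε/(1−ε) = 1.00 kΩ × 0.0920/0.9080 = 101 Ω.

R_th ≤ 101 Ω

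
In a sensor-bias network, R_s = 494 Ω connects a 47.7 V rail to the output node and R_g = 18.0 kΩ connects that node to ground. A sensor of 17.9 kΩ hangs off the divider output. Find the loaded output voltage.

The load sits in parallel with R_g: R_g‖R_L = (18000 × 17900) / (18000 + 17900) = 8975 Ω.
V_out = 47.7 × 8975 / (494 + 8975) = 47.7 × 8975/9469 = 45.2 V.

V_out ≈ 45.2 V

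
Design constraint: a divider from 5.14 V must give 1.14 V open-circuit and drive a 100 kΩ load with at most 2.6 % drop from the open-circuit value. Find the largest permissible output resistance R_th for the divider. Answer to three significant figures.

R_th ≤ 2.67 kΩ

Loading drop = R_th/(R_th + R_L) ≤ 0.0260, so R_th ≤ R_L · ε/(1−ε) = 100 kΩ × 0.0260/0.9740 = 2.67 kΩ.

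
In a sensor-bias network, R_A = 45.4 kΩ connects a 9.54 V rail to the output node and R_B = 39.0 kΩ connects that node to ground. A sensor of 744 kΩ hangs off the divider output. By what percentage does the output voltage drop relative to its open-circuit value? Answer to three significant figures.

The divider's output (Thévenin) resistance is R_A‖R_B = 20.98 kΩ.
Fractional drop under load = R_th/(R_th + R_L) = 20.98 / (20.98 + 744) = 0.02742.
So the output falls by 2.74 %.

2.74 %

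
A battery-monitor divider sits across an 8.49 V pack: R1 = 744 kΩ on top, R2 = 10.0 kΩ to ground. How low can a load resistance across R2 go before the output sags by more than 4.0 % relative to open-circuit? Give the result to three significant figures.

R_L(min) ≈ 237 kΩ

Output resistance R_th = R1‖R2 = (744 × 10.0)/754.0 = 9.867 kΩ.
The fractional drop is R_th/(R_th + R_L); requiring this ≤ 0.0400 gives R_L ≥ R_th(1/0.0400 − 1) = 9.867 × 24.00 = 237 kΩ.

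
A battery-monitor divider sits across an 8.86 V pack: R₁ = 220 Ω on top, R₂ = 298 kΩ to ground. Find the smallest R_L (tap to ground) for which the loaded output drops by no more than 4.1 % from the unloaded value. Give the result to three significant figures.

R_L(min) ≈ 5.14 kΩ

Output resistance R_th = R₁‖R₂ = (220 × 298000)/298200 = 219.8 Ω.
The fractional drop is R_th/(R_th + R_L); requiring this ≤ 0.0410 gives R_L ≥ R_th(1/0.0410 − 1) = 219.8 × 23.39 = 5.14 kΩ.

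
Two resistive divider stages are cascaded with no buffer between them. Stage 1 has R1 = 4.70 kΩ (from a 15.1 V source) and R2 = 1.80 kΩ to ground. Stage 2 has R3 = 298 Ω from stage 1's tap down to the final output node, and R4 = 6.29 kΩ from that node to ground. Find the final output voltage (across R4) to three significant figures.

V_out ≈ 3.33 V

Stage 2 presents R3+R4 = 6588 Ω as a load on stage 1's tap.
Stage 1's lower leg becomes R2‖(R3+R4) = 1414 Ω, so V_mid = 15.1 × 1414/6114 = 3.492 V.
Stage 2 is itself unloaded: V_out = V_mid × R4/(R3+R4) = 3.492 × 6290/6588 = 3.33 V.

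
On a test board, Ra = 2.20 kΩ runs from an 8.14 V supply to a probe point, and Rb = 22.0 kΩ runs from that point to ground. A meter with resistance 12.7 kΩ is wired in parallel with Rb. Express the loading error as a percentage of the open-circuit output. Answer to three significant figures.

13.6 %

The divider's output (Thévenin) resistance is Ra‖Rb = 2.000 kΩ.
Fractional drop under load = R_th/(R_th + R_L) = 2.000 / (2.000 + 12.7) = 0.1361.
So the output falls by 13.6 %.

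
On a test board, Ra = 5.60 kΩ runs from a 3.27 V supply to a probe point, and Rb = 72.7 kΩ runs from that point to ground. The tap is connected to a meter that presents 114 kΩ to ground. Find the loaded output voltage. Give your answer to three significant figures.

The load sits in parallel with Rb: Rb‖R_L = (72.7 × 114) / (72.7 + 114) = 44.39 kΩ.
V_out = 3.27 × 44.39 / (5.60 + 44.39) = 3.27 × 44.39/49.99 = 2.90 V.

V_out ≈ 2.90 V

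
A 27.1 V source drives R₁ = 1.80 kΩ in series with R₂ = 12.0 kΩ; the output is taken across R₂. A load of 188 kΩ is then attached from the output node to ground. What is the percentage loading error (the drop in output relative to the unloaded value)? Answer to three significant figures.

The divider's output (Thévenin) resistance is R₁‖R₂ = 1.565 kΩ.
Fractional drop under load = R_th/(R_th + R_L) = 1.565 / (1.565 + 188) = 0.008257.
So the output falls by 0.826 %.

0.826 %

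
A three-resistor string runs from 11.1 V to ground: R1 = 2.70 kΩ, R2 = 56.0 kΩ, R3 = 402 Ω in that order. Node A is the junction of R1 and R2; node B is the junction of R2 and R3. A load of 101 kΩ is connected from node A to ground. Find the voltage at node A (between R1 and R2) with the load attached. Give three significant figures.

Below node A the series string R2+R3 = 56400 Ω sits in parallel with the 101000 Ω load: 36190 Ω.
V_A = 11.1 × 36190/(2700 + 36190) = 10.3 V.

V ≈ 10.3 V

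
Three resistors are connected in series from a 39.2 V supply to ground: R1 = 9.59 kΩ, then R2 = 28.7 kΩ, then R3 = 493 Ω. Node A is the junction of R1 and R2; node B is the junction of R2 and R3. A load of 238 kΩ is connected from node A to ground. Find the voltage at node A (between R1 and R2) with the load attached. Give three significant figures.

V ≈ 28.6 V

Below node A the series string R2+R3 = 29190 Ω sits in parallel with the 238000 Ω load: 26000 Ω.
V_A = 39.2 × 26000/(9590 + 26000) = 28.6 V.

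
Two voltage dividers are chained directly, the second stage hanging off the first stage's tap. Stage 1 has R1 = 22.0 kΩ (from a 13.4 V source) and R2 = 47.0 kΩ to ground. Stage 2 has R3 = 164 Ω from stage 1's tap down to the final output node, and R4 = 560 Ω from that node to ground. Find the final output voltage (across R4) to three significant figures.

V_out ≈ 0.325 V

Stage 2 presents R3+R4 = 724.0 Ω as a load on stage 1's tap.
Stage 1's lower leg becomes R2‖(R3+R4) = 713.0 Ω, so V_mid = 13.4 × 713.0/22710 = 0.4207 V.
Stage 2 is itself unloaded: V_out = V_mid × R4/(R3+R4) = 0.4207 × 560/724.0 = 0.325 V.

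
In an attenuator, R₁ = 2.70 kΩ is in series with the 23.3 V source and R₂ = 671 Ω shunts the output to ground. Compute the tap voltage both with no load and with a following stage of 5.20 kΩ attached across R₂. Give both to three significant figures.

Unloaded: 4.64 V; loaded: 4.20 V

Open-circuit: V = 23.3 × 671/(2700 + 671) = 4.64 V.
With the load, R₂ becomes R₂‖R_L = 594.3 Ω, so V = 23.3 × 594.3/3294 = 4.20 V.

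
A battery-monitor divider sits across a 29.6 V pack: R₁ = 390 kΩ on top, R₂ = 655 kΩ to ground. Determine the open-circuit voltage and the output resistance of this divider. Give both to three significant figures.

V_th is the open-circuit tap voltage: 29.6 × 655/(390 + 655) = 18.6 V.
With the supply zeroed, R₁ and R₂ appear in parallel from the tap: R_th = R₁‖R₂ = (390 × 655)/1045 = 244 kΩ.

V_th = 18.6 V, R_th = 244 kΩ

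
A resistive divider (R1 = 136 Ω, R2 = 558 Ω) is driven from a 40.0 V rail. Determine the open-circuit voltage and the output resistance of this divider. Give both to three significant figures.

V_th is the open-circuit tap voltage: 40.0 × 558/(136 + 558) = 32.2 V.
With the supply zeroed, R1 and R2 appear in parallel from the tap: R_th = R1‖R2 = (136 × 558)/694.0 = 109 Ω.

V_th = 32.2 V, R_th = 109 Ω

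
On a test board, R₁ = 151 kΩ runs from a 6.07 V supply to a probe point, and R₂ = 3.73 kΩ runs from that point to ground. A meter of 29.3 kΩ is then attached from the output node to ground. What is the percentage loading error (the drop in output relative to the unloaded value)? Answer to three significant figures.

The divider's output (Thévenin) resistance is R₁‖R₂ = 3.640 kΩ.
Fractional drop under load = R_th/(R_th + R_L) = 3.640 / (3.640 + 29.3) = 0.1105.
So the output falls by 11.1 %.

11.1 %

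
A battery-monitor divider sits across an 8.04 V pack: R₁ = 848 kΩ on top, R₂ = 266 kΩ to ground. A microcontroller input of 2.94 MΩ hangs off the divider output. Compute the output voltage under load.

The load sits in parallel with R₂: R₂‖R_L = (266 × 2940) / (266 + 2940) = 243.9 kΩ.
V_out = 8.04 × 243.9 / (848 + 243.9) = 8.04 × 243.9/1092 = 1.80 V.

V_out ≈ 1.80 V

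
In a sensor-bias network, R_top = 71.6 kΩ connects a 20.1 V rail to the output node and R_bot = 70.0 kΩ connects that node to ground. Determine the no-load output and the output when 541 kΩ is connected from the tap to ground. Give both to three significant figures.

Unloaded: 9.94 V; loaded: 9.33 V

Open-circuit: V = 20.1 × 70.0/(71.6 + 70.0) = 9.94 V.
With the load, R_bot becomes R_bot‖R_L = 61.98 kΩ, so V = 20.1 × 61.98/133.6 = 9.33 V.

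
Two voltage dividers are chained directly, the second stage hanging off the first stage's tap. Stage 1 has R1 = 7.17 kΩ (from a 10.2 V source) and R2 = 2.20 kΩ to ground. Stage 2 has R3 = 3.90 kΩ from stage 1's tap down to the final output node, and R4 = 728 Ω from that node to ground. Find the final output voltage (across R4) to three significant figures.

V_out ≈ 0.276 V

Stage 2 presents R3+R4 = 4628 Ω as a load on stage 1's tap.
Stage 1's lower leg becomes R2‖(R3+R4) = 1491 Ω, so V_mid = 10.2 × 1491/8661 = 1.756 V.
Stage 2 is itself unloaded: V_out = V_mid × R4/(R3+R4) = 1.756 × 728/4628 = 0.276 V.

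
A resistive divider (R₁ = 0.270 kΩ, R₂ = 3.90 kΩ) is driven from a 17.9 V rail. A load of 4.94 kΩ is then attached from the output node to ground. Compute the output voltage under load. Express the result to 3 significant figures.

V_out ≈ 15.9 V

The load sits in parallel with R₂: R₂‖R_L = (3900 × 4940) / (3900 + 4940) = 2179 Ω.
V_out = 17.9 × 2179 / (270 + 2179) = 17.9 × 2179/2449 = 15.9 V.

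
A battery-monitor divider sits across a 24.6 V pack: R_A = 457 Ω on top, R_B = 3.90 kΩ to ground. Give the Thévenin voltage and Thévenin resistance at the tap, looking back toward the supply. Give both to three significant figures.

V_th = 22.0 V, R_th = 409 Ω

V_th is the open-circuit tap voltage: 24.6 × 3900/(457 + 3900) = 22.0 V.
With the supply zeroed, R_A and R_B appear in parallel from the tap: R_th = R_A‖R_B = (457 × 3900)/4357 = 409 Ω.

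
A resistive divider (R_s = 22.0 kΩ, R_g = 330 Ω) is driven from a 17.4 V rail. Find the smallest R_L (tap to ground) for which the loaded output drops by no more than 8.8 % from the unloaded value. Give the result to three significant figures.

R_L(min) ≈ 3.37 kΩ

Output resistance R_th = R_s‖R_g = (22000 × 330)/22330 = 325.1 Ω.
The fractional drop is R_th/(R_th + R_L); requiring this ≤ 0.0880 gives R_L ≥ R_th(1/0.0880 − 1) = 325.1 × 10.36 = 3.37 kΩ.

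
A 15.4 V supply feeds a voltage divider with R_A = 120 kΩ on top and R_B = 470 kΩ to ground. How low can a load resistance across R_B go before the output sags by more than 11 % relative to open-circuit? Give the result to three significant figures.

R_L(min) ≈ 773 kΩ

Output resistance R_th = R_A‖R_B = (120 × 470)/590.0 = 95.59 kΩ.
The fractional drop is R_th/(R_th + R_L); requiring this ≤ 0.110 gives R_L ≥ R_th(1/0.110 − 1) = 95.59 × 8.091 = 773 kΩ.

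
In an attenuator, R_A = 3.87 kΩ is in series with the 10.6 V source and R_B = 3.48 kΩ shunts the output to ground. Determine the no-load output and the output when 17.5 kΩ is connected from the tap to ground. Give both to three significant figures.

Unloaded: 5.02 V; loaded: 4.54 V

Open-circuit: V = 10.6 × 3.48/(3.87 + 3.48) = 5.02 V.
With the load, R_B becomes R_B‖R_L = 2.903 kΩ, so V = 10.6 × 2.903/6.773 = 4.54 V.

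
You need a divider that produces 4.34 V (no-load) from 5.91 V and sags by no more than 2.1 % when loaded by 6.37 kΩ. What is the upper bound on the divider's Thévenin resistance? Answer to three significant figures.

Loading drop = R_th/(R_th + R_L) ≤ 0.0210, so R_th ≤ R_L · ε/(1−ε) = 6.37 kΩ × 0.0210/0.9790 = 137 Ω.
(Any R1, R2 with R2/(R1+R2) = 0.734 and R1‖R2 ≤ 137 Ω will meet the spec.)

R_th ≤ 137 Ω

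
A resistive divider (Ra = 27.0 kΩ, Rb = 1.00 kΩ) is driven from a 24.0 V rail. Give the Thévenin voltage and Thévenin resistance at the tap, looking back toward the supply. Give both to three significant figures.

V_th = 0.857 V, R_th = 964 Ω

V_th is the open-circuit tap voltage: 24.0 × 1.00/(27.0 + 1.00) = 0.857 V.
With the supply zeroed, Ra and Rb appear in parallel from the tap: R_th = Ra‖Rb = (27.0 × 1.00)/28.00 = 964 Ω.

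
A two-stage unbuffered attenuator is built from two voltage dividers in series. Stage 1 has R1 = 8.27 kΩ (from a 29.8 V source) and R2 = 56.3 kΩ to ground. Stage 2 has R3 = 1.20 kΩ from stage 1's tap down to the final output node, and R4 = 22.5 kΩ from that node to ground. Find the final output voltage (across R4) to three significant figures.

Stage 2 presents R3+R4 = 23.70 kΩ as a load on stage 1's tap.
Stage 1's lower leg becomes R2‖(R3+R4) = 16.68 kΩ, so V_mid = 29.8 × 16.68/24.95 = 19.92 V.
Stage 2 is itself unloaded: V_out = V_mid × R4/(R3+R4) = 19.92 × 22.5/23.70 = 18.9 V.

V_out ≈ 18.9 V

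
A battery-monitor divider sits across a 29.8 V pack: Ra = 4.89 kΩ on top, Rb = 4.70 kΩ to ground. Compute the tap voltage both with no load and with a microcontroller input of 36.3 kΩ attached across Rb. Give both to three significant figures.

Unloaded: 14.6 V; loaded: 13.7 V

Open-circuit: V = 29.8 × 4.70/(4.89 + 4.70) = 14.6 V.
With the load, Rb becomes Rb‖R_L = 4.161 kΩ, so V = 29.8 × 4.161/9.051 = 13.7 V.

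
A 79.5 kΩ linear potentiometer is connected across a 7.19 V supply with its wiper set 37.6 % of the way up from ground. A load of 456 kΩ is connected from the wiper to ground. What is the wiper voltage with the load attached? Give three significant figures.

The wiper splits the pot into (1−α)R = 49.61 kΩ above and αR = 29.89 kΩ below.
Lower section ‖ load = 28.05 kΩ.
V_wiper = 7.19 × 28.05/(49.61 + 28.05) = 2.60 V.

V ≈ 2.60 V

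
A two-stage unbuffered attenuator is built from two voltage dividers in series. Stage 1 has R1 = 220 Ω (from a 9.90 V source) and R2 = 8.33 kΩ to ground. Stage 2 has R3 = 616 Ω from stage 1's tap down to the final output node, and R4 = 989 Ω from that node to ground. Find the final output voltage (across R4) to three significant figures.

V_out ≈ 5.24 V

Stage 2 presents R3+R4 = 1605 Ω as a load on stage 1's tap.
Stage 1's lower leg becomes R2‖(R3+R4) = 1346 Ω, so V_mid = 9.90 × 1346/1566 = 8.509 V.
Stage 2 is itself unloaded: V_out = V_mid × R4/(R3+R4) = 8.509 × 989/1605 = 5.24 V.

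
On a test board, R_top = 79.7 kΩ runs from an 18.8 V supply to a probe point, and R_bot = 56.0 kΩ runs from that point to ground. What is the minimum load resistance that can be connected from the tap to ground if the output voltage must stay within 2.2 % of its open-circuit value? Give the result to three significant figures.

R_L(min) ≈ 1.46 MΩ

Output resistance R_th = R_top‖R_bot = (79.7 × 56.0)/135.7 = 32.89 kΩ.
The fractional drop is R_th/(R_th + R_L); requiring this ≤ 0.0220 gives R_L ≥ R_th(1/0.0220 − 1) = 32.89 × 44.45 = 1.46 MΩ.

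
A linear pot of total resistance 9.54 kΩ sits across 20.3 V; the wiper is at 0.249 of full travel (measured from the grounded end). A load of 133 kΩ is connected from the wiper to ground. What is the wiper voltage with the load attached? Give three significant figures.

The wiper splits the pot into (1−α)R = 7.165 kΩ above and αR = 2.375 kΩ below.
Lower section ‖ load = 2.334 kΩ.
V_wiper = 20.3 × 2.334/(7.165 + 2.334) = 4.99 V.

V ≈ 4.99 V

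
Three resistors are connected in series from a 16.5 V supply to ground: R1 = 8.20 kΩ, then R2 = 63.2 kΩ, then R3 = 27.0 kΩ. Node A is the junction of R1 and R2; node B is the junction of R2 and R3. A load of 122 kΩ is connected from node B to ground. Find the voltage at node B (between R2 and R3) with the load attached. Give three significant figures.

V ≈ 3.90 V

At node B, R3 is in parallel with the load: R3‖R_L = 22.11 kΩ.
Below node A the resistance is R2 + (R3‖R_L) = 85.31 kΩ, so V_A = 16.5 × 85.31/93.51 = 15.05 V.
Then V_B = V_A × (R3‖R_L)/(R2 + R3‖R_L) = 15.05 × 22.11/85.31 = 3.90 V.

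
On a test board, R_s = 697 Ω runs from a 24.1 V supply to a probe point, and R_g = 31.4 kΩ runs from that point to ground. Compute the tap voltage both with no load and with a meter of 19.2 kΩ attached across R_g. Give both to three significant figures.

Unloaded: 23.6 V; loaded: 22.8 V

Open-circuit: V = 24.1 × 31400/(697 + 31400) = 23.6 V.
With the load, R_g becomes R_g‖R_L = 11910 Ω, so V = 24.1 × 11910/12610 = 22.8 V.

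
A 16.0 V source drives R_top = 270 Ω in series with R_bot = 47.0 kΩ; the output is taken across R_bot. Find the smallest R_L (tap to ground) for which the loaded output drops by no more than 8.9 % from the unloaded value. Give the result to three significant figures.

R_L(min) ≈ 2.75 kΩ

Output resistance R_th = R_top‖R_bot = (270 × 47000)/47270 = 268.5 Ω.
The fractional drop is R_th/(R_th + R_L); requiring this ≤ 0.0890 gives R_L ≥ R_th(1/0.0890 − 1) = 268.5 × 10.24 = 2.75 kΩ.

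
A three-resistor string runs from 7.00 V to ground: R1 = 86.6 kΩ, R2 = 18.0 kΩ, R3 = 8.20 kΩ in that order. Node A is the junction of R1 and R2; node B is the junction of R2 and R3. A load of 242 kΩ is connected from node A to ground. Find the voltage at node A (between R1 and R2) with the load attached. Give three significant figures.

Below node A the series string R2+R3 = 26.20 kΩ sits in parallel with the 242 kΩ load: 23.64 kΩ.
V_A = 7.00 × 23.64/(86.6 + 23.64) = 1.50 V.

V ≈ 1.50 V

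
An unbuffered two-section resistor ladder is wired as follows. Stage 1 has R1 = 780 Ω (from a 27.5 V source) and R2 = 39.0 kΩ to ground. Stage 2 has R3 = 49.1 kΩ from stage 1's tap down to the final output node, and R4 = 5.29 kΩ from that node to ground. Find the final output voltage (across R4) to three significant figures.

Stage 2 presents R3+R4 = 54390 Ω as a load on stage 1's tap.
Stage 1's lower leg becomes R2‖(R3+R4) = 22710 Ω, so V_mid = 27.5 × 22710/23490 = 26.59 V.
Stage 2 is itself unloaded: V_out = V_mid × R4/(R3+R4) = 26.59 × 5290/54390 = 2.59 V.

V_out ≈ 2.59 V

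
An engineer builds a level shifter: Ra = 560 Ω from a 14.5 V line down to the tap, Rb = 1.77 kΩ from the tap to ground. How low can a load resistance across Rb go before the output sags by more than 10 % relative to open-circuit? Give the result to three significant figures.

Output resistance R_th = Ra‖Rb = (560 × 1770)/2330 = 425.4 Ω.
The fractional drop is R_th/(R_th + R_L); requiring this ≤ 0.100 gives R_L ≥ R_th(1/0.100 − 1) = 425.4 × 9.000 = 3.83 kΩ.

R_L(min) ≈ 3.83 kΩ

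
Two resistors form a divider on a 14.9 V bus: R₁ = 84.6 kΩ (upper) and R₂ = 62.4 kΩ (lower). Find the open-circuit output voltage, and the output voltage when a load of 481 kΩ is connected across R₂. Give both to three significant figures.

Unloaded: 6.32 V; loaded: 5.89 V

Open-circuit: V = 14.9 × 62.4/(84.6 + 62.4) = 6.32 V.
With the load, R₂ becomes R₂‖R_L = 55.23 kΩ, so V = 14.9 × 55.23/139.8 = 5.89 V.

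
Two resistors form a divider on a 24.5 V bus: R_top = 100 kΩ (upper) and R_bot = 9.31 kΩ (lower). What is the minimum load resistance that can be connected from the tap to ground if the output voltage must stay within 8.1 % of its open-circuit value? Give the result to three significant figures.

R_L(min) ≈ 96.6 kΩ

Output resistance R_th = R_top‖R_bot = (100 × 9.31)/109.3 = 8.517 kΩ.
The fractional drop is R_th/(R_th + R_L); requiring this ≤ 0.0810 gives R_L ≥ R_th(1/0.0810 − 1) = 8.517 × 11.35 = 96.6 kΩ.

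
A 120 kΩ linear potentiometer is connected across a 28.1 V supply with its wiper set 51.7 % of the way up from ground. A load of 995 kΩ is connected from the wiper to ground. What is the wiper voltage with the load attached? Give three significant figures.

The wiper splits the pot into (1−α)R = 57.96 kΩ above and αR = 62.04 kΩ below.
Lower section ‖ load = 58.40 kΩ.
V_wiper = 28.1 × 58.40/(57.96 + 58.40) = 14.1 V.

V ≈ 14.1 V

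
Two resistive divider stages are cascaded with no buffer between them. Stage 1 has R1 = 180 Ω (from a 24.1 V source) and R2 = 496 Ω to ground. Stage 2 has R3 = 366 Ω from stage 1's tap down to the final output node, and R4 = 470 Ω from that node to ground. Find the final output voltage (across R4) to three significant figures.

Stage 2 presents R3+R4 = 836.0 Ω as a load on stage 1's tap.
Stage 1's lower leg becomes R2‖(R3+R4) = 311.3 Ω, so V_mid = 24.1 × 311.3/491.3 = 15.27 V.
Stage 2 is itself unloaded: V_out = V_mid × R4/(R3+R4) = 15.27 × 470/836.0 = 8.59 V.

V_out ≈ 8.59 V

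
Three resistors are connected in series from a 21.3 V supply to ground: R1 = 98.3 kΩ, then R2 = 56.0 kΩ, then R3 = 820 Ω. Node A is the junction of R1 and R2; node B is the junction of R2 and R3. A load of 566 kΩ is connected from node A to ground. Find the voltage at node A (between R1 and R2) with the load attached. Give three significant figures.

Below node A the series string R2+R3 = 56820 Ω sits in parallel with the 566000 Ω load: 51640 Ω.
V_A = 21.3 × 51640/(98300 + 51640) = 7.34 V.

V ≈ 7.34 V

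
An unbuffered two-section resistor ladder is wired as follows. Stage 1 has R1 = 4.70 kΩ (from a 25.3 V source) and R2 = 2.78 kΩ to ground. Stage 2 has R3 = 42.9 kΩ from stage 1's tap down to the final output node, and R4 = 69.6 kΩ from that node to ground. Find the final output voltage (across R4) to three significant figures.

V_out ≈ 5.73 V

Stage 2 presents R3+R4 = 112.5 kΩ as a load on stage 1's tap.
Stage 1's lower leg becomes R2‖(R3+R4) = 2.713 kΩ, so V_mid = 25.3 × 2.713/7.413 = 9.259 V.
Stage 2 is itself unloaded: V_out = V_mid × R4/(R3+R4) = 9.259 × 69.6/112.5 = 5.73 V.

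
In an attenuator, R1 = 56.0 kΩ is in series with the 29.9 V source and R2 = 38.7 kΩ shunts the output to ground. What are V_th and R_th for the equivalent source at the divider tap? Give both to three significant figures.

V_th = 12.2 V, R_th = 22.9 kΩ

V_th is the open-circuit tap voltage: 29.9 × 38.7/(56.0 + 38.7) = 12.2 V.
With the supply zeroed, R1 and R2 appear in parallel from the tap: R_th = R1‖R2 = (56.0 × 38.7)/94.70 = 22.9 kΩ.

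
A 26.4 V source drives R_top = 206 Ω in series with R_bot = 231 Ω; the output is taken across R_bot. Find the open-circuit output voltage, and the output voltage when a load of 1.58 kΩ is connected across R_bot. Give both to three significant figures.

Open-circuit: V = 26.4 × 231/(206 + 231) = 14.0 V.
With the load, R_bot becomes R_bot‖R_L = 201.5 Ω, so V = 26.4 × 201.5/407.5 = 13.1 V.

Unloaded: 14.0 V; loaded: 13.1 V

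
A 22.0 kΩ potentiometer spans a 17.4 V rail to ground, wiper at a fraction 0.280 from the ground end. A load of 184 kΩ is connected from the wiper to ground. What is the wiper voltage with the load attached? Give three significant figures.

The wiper splits the pot into (1−α)R = 15.84 kΩ above and αR = 6.160 kΩ below.
Lower section ‖ load = 5.960 kΩ.
V_wiper = 17.4 × 5.960/(15.84 + 5.960) = 4.76 V.

V ≈ 4.76 V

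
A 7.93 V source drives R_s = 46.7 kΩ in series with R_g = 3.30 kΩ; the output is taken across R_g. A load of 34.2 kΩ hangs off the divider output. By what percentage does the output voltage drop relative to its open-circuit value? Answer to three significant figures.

Unloaded V = 7.93 × 3.30/50.00 = 0.52338 V.
Loaded: R_g‖R_L = 3.010 kΩ, giving V = 7.93 × 3.010/49.71 = 0.48011 V.
Drop = (0.52338 − 0.48011) / 0.52338 = 8.27 %.

8.27 %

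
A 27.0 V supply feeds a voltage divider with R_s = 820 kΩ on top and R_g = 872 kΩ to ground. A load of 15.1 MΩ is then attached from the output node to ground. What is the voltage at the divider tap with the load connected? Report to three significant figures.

V_out ≈ 13.5 V

The load sits in parallel with R_g: R_g‖R_L = (872 × 15100) / (872 + 15100) = 824.4 kΩ.
V_out = 27.0 × 824.4 / (820 + 824.4) = 27.0 × 824.4/1644 = 13.5 V.
(Unloaded it would have been 13.9 V.)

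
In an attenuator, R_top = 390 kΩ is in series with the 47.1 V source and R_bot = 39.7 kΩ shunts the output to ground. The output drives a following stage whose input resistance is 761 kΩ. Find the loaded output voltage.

V_out ≈ 4.15 V

The load sits in parallel with R_bot: R_bot‖R_L = (39.7 × 761) / (39.7 + 761) = 37.73 kΩ.
V_out = 47.1 × 37.73 / (390 + 37.73) = 47.1 × 37.73/427.7 = 4.15 V.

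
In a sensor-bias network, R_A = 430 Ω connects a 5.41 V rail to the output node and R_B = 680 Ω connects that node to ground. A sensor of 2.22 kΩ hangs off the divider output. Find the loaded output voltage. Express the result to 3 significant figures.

V_out ≈ 2.96 V

The load sits in parallel with R_B: R_B‖R_L = (680 × 2220) / (680 + 2220) = 520.6 Ω.
V_out = 5.41 × 520.6 / (430 + 520.6) = 5.41 × 520.6/950.6 = 2.96 V.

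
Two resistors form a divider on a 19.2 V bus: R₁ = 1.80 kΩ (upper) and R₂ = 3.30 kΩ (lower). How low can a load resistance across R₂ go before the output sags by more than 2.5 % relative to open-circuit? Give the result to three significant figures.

R_L(min) ≈ 45.4 kΩ

Output resistance R_th = R₁‖R₂ = (1.80 × 3.30)/5.100 = 1.165 kΩ.
The fractional drop is R_th/(R_th + R_L); requiring this ≤ 0.0250 gives R_L ≥ R_th(1/0.0250 − 1) = 1.165 × 39.00 = 45.4 kΩ.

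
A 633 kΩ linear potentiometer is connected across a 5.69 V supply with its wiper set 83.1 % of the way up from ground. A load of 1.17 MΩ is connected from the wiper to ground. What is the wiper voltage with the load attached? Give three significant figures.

The wiper splits the pot into (1−α)R = 107.0 kΩ above and αR = 526.0 kΩ below.
Lower section ‖ load = 362.9 kΩ.
V_wiper = 5.69 × 362.9/(107.0 + 362.9) = 4.39 V.

V ≈ 4.39 V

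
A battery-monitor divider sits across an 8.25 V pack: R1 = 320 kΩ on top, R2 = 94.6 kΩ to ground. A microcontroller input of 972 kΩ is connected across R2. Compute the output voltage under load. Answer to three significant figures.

V_out ≈ 1.75 V

The load sits in parallel with R2: R2‖R_L = (94.6 × 972) / (94.6 + 972) = 86.21 kΩ.
V_out = 8.25 × 86.21 / (320 + 86.21) = 8.25 × 86.21/406.2 = 1.75 V.
(Unloaded it would have been 1.88 V.)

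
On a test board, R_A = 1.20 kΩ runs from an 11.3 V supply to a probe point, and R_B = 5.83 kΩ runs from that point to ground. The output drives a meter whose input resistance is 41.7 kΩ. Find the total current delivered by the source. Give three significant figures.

I ≈ 1.79 mA

R_B‖R_L = 5.115 kΩ, so the source sees R_A + R_B‖R_L = 6.315 kΩ.
I = 11.3 V / 6.315 kΩ = 1.79 mA.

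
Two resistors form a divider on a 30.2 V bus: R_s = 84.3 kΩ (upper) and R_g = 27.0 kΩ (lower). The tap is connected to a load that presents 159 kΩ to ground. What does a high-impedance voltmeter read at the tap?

V_out ≈ 6.49 V

The load sits in parallel with R_g: R_g‖R_L = (27.0 × 159) / (27.0 + 159) = 23.08 kΩ.
V_out = 30.2 × 23.08 / (84.3 + 23.08) = 30.2 × 23.08/107.4 = 6.49 V.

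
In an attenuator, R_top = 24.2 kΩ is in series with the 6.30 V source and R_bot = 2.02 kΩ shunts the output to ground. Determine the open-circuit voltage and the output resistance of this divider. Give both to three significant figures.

V_th = 0.485 V, R_th = 1.86 kΩ

V_th is the open-circuit tap voltage: 6.30 × 2.02/(24.2 + 2.02) = 0.485 V.
With the supply zeroed, R_top and R_bot appear in parallel from the tap: R_th = R_top‖R_bot = (24.2 × 2.02)/26.22 = 1.86 kΩ.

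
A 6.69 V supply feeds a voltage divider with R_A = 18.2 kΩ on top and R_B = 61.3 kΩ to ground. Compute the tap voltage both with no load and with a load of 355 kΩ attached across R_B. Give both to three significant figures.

Open-circuit: V = 6.69 × 61.3/(18.2 + 61.3) = 5.16 V.
With the load, R_B becomes R_B‖R_L = 52.27 kΩ, so V = 6.69 × 52.27/70.47 = 4.96 V.

Unloaded: 5.16 V; loaded: 4.96 V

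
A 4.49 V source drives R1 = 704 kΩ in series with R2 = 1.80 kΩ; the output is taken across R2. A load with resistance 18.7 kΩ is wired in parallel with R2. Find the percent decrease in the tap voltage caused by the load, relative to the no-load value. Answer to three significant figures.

The divider's output (Thévenin) resistance is R1‖R2 = 1.795 kΩ.
Fractional drop under load = R_th/(R_th + R_L) = 1.795 / (1.795 + 18.7) = 0.08760.
So the output falls by 8.76 %.

8.76 %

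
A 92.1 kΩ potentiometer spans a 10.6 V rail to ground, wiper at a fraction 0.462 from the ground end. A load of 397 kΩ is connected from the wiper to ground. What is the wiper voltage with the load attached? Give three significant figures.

V ≈ 4.63 V

The wiper splits the pot into (1−α)R = 49.55 kΩ above and αR = 42.55 kΩ below.
Lower section ‖ load = 38.43 kΩ.
V_wiper = 10.6 × 38.43/(49.55 + 38.43) = 4.63 V.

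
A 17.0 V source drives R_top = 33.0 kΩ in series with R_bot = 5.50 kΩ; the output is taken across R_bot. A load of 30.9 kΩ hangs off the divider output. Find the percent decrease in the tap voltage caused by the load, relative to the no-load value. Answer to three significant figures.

13.2 %

The divider's output (Thévenin) resistance is R_top‖R_bot = 4.714 kΩ.
Fractional drop under load = R_th/(R_th + R_L) = 4.714 / (4.714 + 30.9) = 0.1324.
So the output falls by 13.2 %.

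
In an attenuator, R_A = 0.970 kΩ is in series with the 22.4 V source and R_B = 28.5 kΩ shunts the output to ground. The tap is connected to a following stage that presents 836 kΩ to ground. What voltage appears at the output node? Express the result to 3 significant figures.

The load sits in parallel with R_B: R_B‖R_L = (28500 × 836000) / (28500 + 836000) = 27560 Ω.
V_out = 22.4 × 27560 / (970 + 27560) = 22.4 × 27560/28530 = 21.6 V.

V_out ≈ 21.6 V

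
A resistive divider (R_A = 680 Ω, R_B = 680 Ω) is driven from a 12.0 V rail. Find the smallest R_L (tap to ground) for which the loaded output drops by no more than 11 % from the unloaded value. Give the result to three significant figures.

R_L(min) ≈ 2.75 kΩ

Output resistance R_th = R_A‖R_B = (680 × 680)/1360 = 340.0 Ω.
The fractional drop is R_th/(R_th + R_L); requiring this ≤ 0.110 gives R_L ≥ R_th(1/0.110 − 1) = 340.0 × 8.091 = 2.75 kΩ.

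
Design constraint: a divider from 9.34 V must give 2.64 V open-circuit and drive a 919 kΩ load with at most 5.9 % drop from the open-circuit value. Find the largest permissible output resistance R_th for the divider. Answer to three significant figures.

R_th ≤ 57.6 kΩ

Loading drop = R_th/(R_th + R_L) ≤ 0.0590, so R_th ≤ R_L · ε/(1−ε) = 919 kΩ × 0.0590/0.9410 = 57.6 kΩ.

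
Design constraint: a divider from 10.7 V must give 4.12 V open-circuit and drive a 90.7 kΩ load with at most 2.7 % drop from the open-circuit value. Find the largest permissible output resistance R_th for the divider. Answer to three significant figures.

R_th ≤ 2.52 kΩ

Loading drop = R_th/(R_th + R_L) ≤ 0.0270, so R_th ≤ R_L · ε/(1−ε) = 90.7 kΩ × 0.0270/0.9730 = 2.52 kΩ.
(Any R1, R2 with R2/(R1+R2) = 0.385 and R1‖R2 ≤ 2.52 kΩ will meet the spec.)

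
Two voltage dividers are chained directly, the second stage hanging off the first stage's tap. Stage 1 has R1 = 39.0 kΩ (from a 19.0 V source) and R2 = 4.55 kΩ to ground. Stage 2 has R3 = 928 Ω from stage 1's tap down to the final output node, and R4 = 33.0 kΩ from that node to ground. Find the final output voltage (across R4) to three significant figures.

V_out ≈ 1.72 V

Stage 2 presents R3+R4 = 33930 Ω as a load on stage 1's tap.
Stage 1's lower leg becomes R2‖(R3+R4) = 4012 Ω, so V_mid = 19.0 × 4012/43010 = 1.772 V.
Stage 2 is itself unloaded: V_out = V_mid × R4/(R3+R4) = 1.772 × 33000/33930 = 1.72 V.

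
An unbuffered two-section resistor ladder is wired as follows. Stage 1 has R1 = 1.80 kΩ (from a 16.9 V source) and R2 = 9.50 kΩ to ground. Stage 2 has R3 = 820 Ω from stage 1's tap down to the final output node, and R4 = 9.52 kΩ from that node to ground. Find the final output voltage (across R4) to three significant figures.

Stage 2 presents R3+R4 = 10340 Ω as a load on stage 1's tap.
Stage 1's lower leg becomes R2‖(R3+R4) = 4951 Ω, so V_mid = 16.9 × 4951/6751 = 12.39 V.
Stage 2 is itself unloaded: V_out = V_mid × R4/(R3+R4) = 12.39 × 9520/10340 = 11.4 V.

V_out ≈ 11.4 V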